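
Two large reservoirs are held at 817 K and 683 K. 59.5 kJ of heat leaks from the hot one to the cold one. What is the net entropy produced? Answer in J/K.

ΔS_total = 14.3 J/K

ΔS_hot = −Q/T_H = −59500/817 = -72.83 J/K and ΔS_cold = +Q/T_C = 59500/683 = 87.12 J/K.
ΔS_total = -72.83 + 87.12 = 14.3 J/K, positive as the second law requires.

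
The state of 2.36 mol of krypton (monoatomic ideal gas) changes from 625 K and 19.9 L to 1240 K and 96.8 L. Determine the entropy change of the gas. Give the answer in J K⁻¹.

ΔS = 51.2 J/K

Entropy is a state function: ΔS = nC_V ln(T₂/T₁) + nR ln(V₂/V₁), with C_V = 3R/2 = 12.47 J mol⁻¹ K⁻¹ for a monoatomic ideal gas.
ΔS = 2.36 × [12.47 × ln(1240/625) + 8.314 × ln(96.8/19.9)] = 51.2 J/K.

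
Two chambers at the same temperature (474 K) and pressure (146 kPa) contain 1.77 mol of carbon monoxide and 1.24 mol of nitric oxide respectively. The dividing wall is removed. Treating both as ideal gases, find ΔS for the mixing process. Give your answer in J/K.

Mole fractions: x_A = 1.77/3.01 = 0.588, x_B = 0.412.
ΔS_mix = −R(n_A ln x_A + n_B ln x_B) = −8.314 × (1.77 ln 0.588 + 1.24 ln 0.412) = 17 J/K.

ΔS_mix = 17 J/K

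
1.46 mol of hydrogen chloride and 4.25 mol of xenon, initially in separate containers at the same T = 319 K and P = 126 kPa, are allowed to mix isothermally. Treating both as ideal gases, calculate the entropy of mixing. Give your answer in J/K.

ΔS_mix = 27 J/K

Mole fractions: x_A = 1.46/5.71 = 0.256, x_B = 0.744.
ΔS_mix = −R(n_A ln x_A + n_B ln x_B) = −8.314 × (1.46 ln 0.256 + 4.25 ln 0.744) = 27 J/K.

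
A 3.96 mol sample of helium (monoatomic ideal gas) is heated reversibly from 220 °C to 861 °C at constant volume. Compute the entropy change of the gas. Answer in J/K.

In kelvin: T₁ = 493.15 K, T₂ = 1134.15 K. At constant volume, ΔS = nC_V ln(T₂/T₁) with C_V = 3R/2 = 12.47 J mol⁻¹ K⁻¹.
ΔS = 3.96 × 12.47 × ln(1134.15/493.15) = 41.1 J/K.

ΔS = 41.1 J/K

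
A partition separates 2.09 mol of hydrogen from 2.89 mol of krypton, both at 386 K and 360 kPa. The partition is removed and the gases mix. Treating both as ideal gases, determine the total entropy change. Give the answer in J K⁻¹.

ΔS_mix = 28.2 J/K

Mole fractions: x_A = 2.09/4.98 = 0.42, x_B = 0.58.
ΔS_mix = −R(n_A ln x_A + n_B ln x_B) = −8.314 × (2.09 ln 0.42 + 2.89 ln 0.58) = 28.2 J/K.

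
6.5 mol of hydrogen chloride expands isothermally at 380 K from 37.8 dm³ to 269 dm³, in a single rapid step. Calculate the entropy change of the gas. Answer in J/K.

ΔS_gas = 106 J/K

Entropy is a state function, so ΔS_gas depends only on the end states.
For an isothermal ideal gas ΔS_gas = nR ln(V₂/V₁) = 6.5 × 8.314 × ln(269/37.8) = 106 J/K.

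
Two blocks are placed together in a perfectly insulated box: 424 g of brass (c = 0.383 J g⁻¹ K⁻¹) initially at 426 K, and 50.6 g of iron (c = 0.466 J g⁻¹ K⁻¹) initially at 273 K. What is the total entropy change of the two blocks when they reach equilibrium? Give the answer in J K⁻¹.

ΔS_total = 1.82 J/K

Energy balance: T_f = (m₁c₁T₁ + m₂c₂T₂)/(m₁c₁ + m₂c₂) = 406.6 K.
ΔS₁ = m₁c₁ ln(T_f/T₁) = 162.392 × ln(406.6/426) = -7.569 J/K.
ΔS₂ = m₂c₂ ln(T_f/T₂) = 23.5796 × ln(406.6/273) = 9.393 J/K.
ΔS_total = -7.569 + 9.393 = 1.82 J/K.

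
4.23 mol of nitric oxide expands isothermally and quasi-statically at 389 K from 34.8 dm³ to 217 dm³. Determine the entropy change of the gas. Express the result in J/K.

For an isothermal ideal gas ΔS_gas = nR ln(V₂/V₁) = 4.23 × 8.314 × ln(217/34.8) = 64.4 J/K.

ΔS_gas = 64.4 J/K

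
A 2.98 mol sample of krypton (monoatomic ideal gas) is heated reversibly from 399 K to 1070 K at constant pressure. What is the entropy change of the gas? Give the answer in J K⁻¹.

ΔS = 61.1 J/K

At constant pressure, ΔS = nC_p ln(T₂/T₁) with C_p = 5R/2 = 20.79 J mol⁻¹ K⁻¹.
ΔS = 2.98 × 20.79 × ln(1070/399) = 61.1 J/K.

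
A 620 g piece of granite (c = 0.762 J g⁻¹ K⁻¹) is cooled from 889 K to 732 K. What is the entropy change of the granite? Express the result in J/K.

ΔS = -91.8 J/K

ΔS = ∫dQ_rev/T = m c ln(T₂/T₁) = 620 × 0.762 × ln(732/889) = -91.8 J/K.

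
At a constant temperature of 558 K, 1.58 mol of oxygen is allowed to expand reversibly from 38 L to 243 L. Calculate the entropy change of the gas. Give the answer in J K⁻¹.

For an isothermal ideal gas ΔS_gas = nR ln(V₂/V₁) = 1.58 × 8.314 × ln(243/38) = 24.4 J/K.

ΔS_gas = 24.4 J/K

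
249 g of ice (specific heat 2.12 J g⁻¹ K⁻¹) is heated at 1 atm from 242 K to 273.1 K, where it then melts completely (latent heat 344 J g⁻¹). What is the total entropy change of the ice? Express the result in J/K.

ΔS = 377 J/K

Warming step: ΔS₁ = m c ln(T_tr/T_i) = 249 × 2.12 × ln(273.1/242) = 63.82 J/K.
Phase change: ΔS₂ = +mL/T_tr = 249 × 344 / 273.1 = 313.6 J/K.
ΔS_total = (63.82) + (313.6) = 377 J/K.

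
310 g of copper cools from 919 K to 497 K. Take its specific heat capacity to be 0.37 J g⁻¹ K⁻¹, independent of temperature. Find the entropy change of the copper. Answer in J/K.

ΔS = ∫dQ_rev/T = m c ln(T₂/T₁) = 310 × 0.37 × ln(497/919) = -70.5 J/K.

ΔS = -70.5 J/K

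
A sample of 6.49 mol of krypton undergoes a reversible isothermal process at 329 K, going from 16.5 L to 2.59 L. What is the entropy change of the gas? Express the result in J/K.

For an isothermal ideal gas ΔS_gas = nR ln(V₂/V₁) = 6.49 × 8.314 × ln(2.59/16.5) = -99.9 J/K.

ΔS_gas = -99.9 J/K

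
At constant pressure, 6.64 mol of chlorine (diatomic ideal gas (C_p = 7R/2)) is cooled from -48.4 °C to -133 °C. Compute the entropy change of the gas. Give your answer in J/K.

In kelvin: T₁ = 224.75 K, T₂ = 140.15 K. At constant pressure, ΔS = nC_p ln(T₂/T₁) with C_p = 7R/2 = 29.1 J mol⁻¹ K⁻¹.
ΔS = 6.64 × 29.1 × ln(140.15/224.75) = -91.3 J/K.

ΔS = -91.3 J/K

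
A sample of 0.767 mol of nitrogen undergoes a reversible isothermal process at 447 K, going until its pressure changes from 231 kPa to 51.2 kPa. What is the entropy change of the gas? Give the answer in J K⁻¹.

ΔS_gas = 9.61 J/K

For an isothermal ideal gas ΔS_gas = nR ln(P₁/P₂) = 0.767 × 8.314 × ln(231/51.2) = 9.61 J/K.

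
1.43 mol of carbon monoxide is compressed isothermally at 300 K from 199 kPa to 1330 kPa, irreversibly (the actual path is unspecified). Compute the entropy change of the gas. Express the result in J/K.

Entropy is a state function, so ΔS_gas depends only on the end states.
For an isothermal ideal gas ΔS_gas = nR ln(P₁/P₂) = 1.43 × 8.314 × ln(199/1330) = -22.6 J/K.

ΔS_gas = -22.6 J/K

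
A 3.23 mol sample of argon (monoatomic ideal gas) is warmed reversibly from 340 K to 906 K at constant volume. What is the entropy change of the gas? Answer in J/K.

At constant volume, ΔS = nC_V ln(T₂/T₁) with C_V = 3R/2 = 12.47 J mol⁻¹ K⁻¹.
ΔS = 3.23 × 12.47 × ln(906/340) = 39.5 J/K.

ΔS = 39.5 J/K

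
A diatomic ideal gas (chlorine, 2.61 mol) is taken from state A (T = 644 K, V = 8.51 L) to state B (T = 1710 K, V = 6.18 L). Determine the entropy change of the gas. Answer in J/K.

ΔS = 46 J/K

Entropy is a state function: ΔS = nC_V ln(T₂/T₁) + nR ln(V₂/V₁), with C_V = 5R/2 = 20.79 J mol⁻¹ K⁻¹ for a diatomic ideal gas.
ΔS = 2.61 × [20.79 × ln(1710/644) + 8.314 × ln(6.18/8.51)] = 46 J/K.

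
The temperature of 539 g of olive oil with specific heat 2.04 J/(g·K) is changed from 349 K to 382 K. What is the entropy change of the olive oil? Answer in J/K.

ΔS = 99.3 J/K

ΔS = ∫dQ_rev/T = m c ln(T₂/T₁) = 539 × 2.04 × ln(382/349) = 99.3 J/K.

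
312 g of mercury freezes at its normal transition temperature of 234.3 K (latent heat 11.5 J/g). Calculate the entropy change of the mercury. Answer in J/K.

ΔS = -15.3 J/K

Heat released by the substance: Q = −mL = −312 × 11.5 = −3588 J.
At constant T, ΔS = Q_rev/T = −3588 / 234.3 = -15.3 J/K.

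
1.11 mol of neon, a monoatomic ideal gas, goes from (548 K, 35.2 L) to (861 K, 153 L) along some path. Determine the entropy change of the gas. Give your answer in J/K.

ΔS = 19.8 J/K

Entropy is a state function: ΔS = nC_V ln(T₂/T₁) + nR ln(V₂/V₁), with C_V = 3R/2 = 12.47 J mol⁻¹ K⁻¹ for a monoatomic ideal gas.
ΔS = 1.11 × [12.47 × ln(861/548) + 8.314 × ln(153/35.2)] = 19.8 J/K.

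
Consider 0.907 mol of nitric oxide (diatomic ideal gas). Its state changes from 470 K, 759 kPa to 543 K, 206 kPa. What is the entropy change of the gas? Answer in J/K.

ΔS = 13.6 J/K

ΔS = nC_p ln(T₂/T₁) − nR ln(P₂/P₁), with C_p = 7R/2 = 29.1 J mol⁻¹ K⁻¹ for a diatomic ideal gas.
ΔS = 0.907 × [29.1 × ln(543/470) − 8.314 × ln(206/759)] = 13.6 J/K.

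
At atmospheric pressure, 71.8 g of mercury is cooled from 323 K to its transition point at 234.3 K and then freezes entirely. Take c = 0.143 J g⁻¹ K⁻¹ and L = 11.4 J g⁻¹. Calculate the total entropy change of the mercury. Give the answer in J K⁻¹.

ΔS = -6.79 J/K

Cooling step: ΔS₁ = m c ln(T_tr/T_i) = 71.8 × 0.143 × ln(234.3/323) = -3.296 J/K.
Phase change: ΔS₂ = −mL/T_tr = −71.8 × 11.4 / 234.3 = -3.493 J/K.
ΔS_total = (-3.296) + (-3.493) = -6.79 J/K.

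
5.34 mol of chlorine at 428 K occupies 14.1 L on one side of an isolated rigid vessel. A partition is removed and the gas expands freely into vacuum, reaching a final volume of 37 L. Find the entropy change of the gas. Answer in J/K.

No heat is exchanged and no work is done, so the ideal-gas temperature stays constant.
Entropy is a state function; using a reversible isothermal path, ΔS_gas = nR ln(V₂/V₁) = 5.34 × 8.314 × ln(37/14.1) = 42.8 J/K.

ΔS_gas = 42.8 J/K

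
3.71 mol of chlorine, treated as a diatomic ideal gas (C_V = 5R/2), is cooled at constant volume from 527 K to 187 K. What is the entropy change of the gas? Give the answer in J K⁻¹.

ΔS = -79.9 J/K

At constant volume, ΔS = nC_V ln(T₂/T₁) with C_V = 5R/2 = 20.79 J mol⁻¹ K⁻¹.
ΔS = 3.71 × 20.79 × ln(187/527) = -79.9 J/K.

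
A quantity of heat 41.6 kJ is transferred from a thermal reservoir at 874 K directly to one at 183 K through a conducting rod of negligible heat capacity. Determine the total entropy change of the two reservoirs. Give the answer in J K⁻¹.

ΔS_total = 180 J/K

ΔS_hot = −Q/T_H = −41600/874 = -47.6 J/K and ΔS_cold = +Q/T_C = 41600/183 = 227.3 J/K.
ΔS_total = -47.6 + 227.3 = 180 J/K, positive as the second law requires.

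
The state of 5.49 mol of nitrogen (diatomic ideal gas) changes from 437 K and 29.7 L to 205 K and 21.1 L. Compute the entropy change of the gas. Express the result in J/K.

ΔS = -102 J/K

Entropy is a state function: ΔS = nC_V ln(T₂/T₁) + nR ln(V₂/V₁), with C_V = 5R/2 = 20.79 J mol⁻¹ K⁻¹ for a diatomic ideal gas.
ΔS = 5.49 × [20.79 × ln(205/437) + 8.314 × ln(21.1/29.7)] = -102 J/K.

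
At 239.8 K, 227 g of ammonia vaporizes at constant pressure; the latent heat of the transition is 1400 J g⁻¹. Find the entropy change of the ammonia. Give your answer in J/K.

ΔS = 1330 J/K

Heat absorbed by the substance: Q = mL = 227 × 1400 = 317800 J.
At constant T, ΔS = Q_rev/T = 317800 / 239.8 = 1330 J/K.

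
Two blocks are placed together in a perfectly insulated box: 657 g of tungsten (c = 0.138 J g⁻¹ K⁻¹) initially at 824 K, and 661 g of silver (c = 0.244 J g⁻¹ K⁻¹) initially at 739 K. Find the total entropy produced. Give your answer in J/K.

Energy balance: T_f = (m₁c₁T₁ + m₂c₂T₂)/(m₁c₁ + m₂c₂) = 769.59 K.
ΔS₁ = m₁c₁ ln(T_f/T₁) = 90.666 × ln(769.59/824) = -6.194 J/K.
ΔS₂ = m₂c₂ ln(T_f/T₂) = 161.284 × ln(769.59/739) = 6.541 J/K.
ΔS_total = -6.194 + 6.541 = 0.347 J/K.

ΔS_total = 0.347 J/K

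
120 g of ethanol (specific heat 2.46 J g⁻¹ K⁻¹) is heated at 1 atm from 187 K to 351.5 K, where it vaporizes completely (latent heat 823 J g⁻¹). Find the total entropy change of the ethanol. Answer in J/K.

Warming step: ΔS₁ = m c ln(T_tr/T_i) = 120 × 2.46 × ln(351.5/187) = 186.3 J/K.
Phase change: ΔS₂ = +mL/T_tr = 120 × 823 / 351.5 = 281 J/K.
ΔS_total = (186.3) + (281) = 467 J/K.

ΔS = 467 J/K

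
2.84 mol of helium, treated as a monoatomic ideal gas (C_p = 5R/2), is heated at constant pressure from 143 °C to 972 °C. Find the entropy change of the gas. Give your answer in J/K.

In kelvin: T₁ = 416.15 K, T₂ = 1245.15 K. At constant pressure, ΔS = nC_p ln(T₂/T₁) with C_p = 5R/2 = 20.79 J mol⁻¹ K⁻¹.
ΔS = 2.84 × 20.79 × ln(1245.15/416.15) = 64.7 J/K.

ΔS = 64.7 J/K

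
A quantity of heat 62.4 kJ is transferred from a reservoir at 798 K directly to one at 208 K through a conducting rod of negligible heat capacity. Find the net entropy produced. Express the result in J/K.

ΔS_hot = −Q/T_H = −62400/798 = -78.2 J/K and ΔS_cold = +Q/T_C = 62400/208 = 300 J/K.
ΔS_total = -78.2 + 300 = 222 J/K, positive as the second law requires.

ΔS_total = 222 J/K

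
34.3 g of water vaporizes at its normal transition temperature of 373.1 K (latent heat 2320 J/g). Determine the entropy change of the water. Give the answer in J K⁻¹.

ΔS = 213 J/K

Heat absorbed by the substance: Q = mL = 34.3 × 2320 = 79576 J.
At constant T, ΔS = Q_rev/T = 79576 / 373.1 = 213 J/K.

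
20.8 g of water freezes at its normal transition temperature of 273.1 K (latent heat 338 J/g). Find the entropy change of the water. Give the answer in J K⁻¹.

Heat released by the substance: Q = −mL = −20.8 × 338 = −7030.4 J.
At constant T, ΔS = Q_rev/T = −7030.4 / 273.1 = -25.7 J/K.

ΔS = -25.7 J/K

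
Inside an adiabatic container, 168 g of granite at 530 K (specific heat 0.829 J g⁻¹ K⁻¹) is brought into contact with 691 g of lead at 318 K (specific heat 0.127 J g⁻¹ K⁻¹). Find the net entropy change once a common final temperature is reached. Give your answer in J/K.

Energy balance: T_f = (m₁c₁T₁ + m₂c₂T₂)/(m₁c₁ + m₂c₂) = 448.05 K.
ΔS₁ = m₁c₁ ln(T_f/T₁) = 139.272 × ln(448.05/530) = -23.39 J/K.
ΔS₂ = m₂c₂ ln(T_f/T₂) = 87.757 × ln(448.05/318) = 30.09 J/K.
ΔS_total = -23.39 + 30.09 = 6.7 J/K.

ΔS_total = 6.7 J/K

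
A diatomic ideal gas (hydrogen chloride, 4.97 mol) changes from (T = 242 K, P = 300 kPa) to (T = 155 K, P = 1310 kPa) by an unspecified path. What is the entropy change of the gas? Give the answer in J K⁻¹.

ΔS = nC_p ln(T₂/T₁) − nR ln(P₂/P₁), with C_p = 7R/2 = 29.1 J mol⁻¹ K⁻¹ for a diatomic ideal gas.
ΔS = 4.97 × [29.1 × ln(155/242) − 8.314 × ln(1310/300)] = -125 J/K.

ΔS = -125 J/K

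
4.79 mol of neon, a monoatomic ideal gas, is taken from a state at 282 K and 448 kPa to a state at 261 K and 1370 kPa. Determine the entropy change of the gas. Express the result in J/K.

ΔS = -52.2 J/K

ΔS = nC_p ln(T₂/T₁) − nR ln(P₂/P₁), with C_p = 5R/2 = 20.79 J mol⁻¹ K⁻¹ for a monoatomic ideal gas.
ΔS = 4.79 × [20.79 × ln(261/282) − 8.314 × ln(1370/448)] = -52.2 J/K.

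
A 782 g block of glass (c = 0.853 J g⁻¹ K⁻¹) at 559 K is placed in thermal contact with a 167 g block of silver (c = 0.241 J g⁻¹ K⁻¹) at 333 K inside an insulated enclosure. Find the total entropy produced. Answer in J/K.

ΔS_total = 4.39 J/K

Energy balance: T_f = (m₁c₁T₁ + m₂c₂T₂)/(m₁c₁ + m₂c₂) = 546.14 K.
ΔS₁ = m₁c₁ ln(T_f/T₁) = 667.046 × ln(546.14/559) = -15.52 J/K.
ΔS₂ = m₂c₂ ln(T_f/T₂) = 40.247 × ln(546.14/333) = 19.91 J/K.
ΔS_total = -15.52 + 19.91 = 4.39 J/K.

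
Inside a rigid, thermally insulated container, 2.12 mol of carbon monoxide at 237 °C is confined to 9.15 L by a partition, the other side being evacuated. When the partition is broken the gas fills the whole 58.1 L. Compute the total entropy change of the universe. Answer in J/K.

ΔS_universe = 32.6 J/K

For an ideal gas in free expansion Q = 0 and W = 0, so T is unchanged.
Entropy is a state function; using a reversible isothermal path, ΔS_gas = nR ln(V₂/V₁) = 2.12 × 8.314 × ln(58.1/9.15) = 32.6 J/K.
The insulated surroundings exchange no heat, so ΔS_surr = 0 and ΔS_universe = ΔS_gas.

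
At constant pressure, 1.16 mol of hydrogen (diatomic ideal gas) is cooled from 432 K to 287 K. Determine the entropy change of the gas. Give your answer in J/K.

At constant pressure, ΔS = nC_p ln(T₂/T₁) with C_p = 7R/2 = 29.1 J mol⁻¹ K⁻¹.
ΔS = 1.16 × 29.1 × ln(287/432) = -13.8 J/K.

ΔS = -13.8 J/K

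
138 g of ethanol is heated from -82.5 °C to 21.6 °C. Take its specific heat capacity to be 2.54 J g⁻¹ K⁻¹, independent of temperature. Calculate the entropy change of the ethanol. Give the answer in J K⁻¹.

In kelvin: T₁ = 190.65 K, T₂ = 294.75 K. ΔS = ∫dQ_rev/T = m c ln(T₂/T₁) = 138 × 2.54 × ln(294.75/190.65) = 153 J/K.

ΔS = 153 J/K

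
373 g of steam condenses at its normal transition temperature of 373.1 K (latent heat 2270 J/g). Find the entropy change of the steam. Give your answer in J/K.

Heat released by the substance: Q = −mL = −373 × 2270 = −846710 J.
At constant T, ΔS = Q_rev/T = −846710 / 373.1 = -2270 J/K.

ΔS = -2270 J/K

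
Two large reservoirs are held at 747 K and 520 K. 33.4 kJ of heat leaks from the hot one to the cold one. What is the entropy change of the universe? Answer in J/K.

ΔS_hot = −Q/T_H = −33400/747 = -44.71 J/K and ΔS_cold = +Q/T_C = 33400/520 = 64.23 J/K.
ΔS_total = -44.71 + 64.23 = 19.5 J/K, positive as the second law requires.

ΔS_total = 19.5 J/K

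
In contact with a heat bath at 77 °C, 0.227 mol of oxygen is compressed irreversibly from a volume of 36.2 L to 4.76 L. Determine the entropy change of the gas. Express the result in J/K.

Entropy is a state function, so ΔS_gas depends only on the end states.
For an isothermal ideal gas ΔS_gas = nR ln(V₂/V₁) = 0.227 × 8.314 × ln(4.76/36.2) = -3.83 J/K.

ΔS_gas = -3.83 J/K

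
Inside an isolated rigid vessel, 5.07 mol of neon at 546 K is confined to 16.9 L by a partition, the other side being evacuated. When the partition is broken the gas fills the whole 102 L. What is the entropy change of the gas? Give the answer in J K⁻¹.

For an ideal gas in free expansion Q = 0 and W = 0, so T is unchanged.
Entropy is a state function; using a reversible isothermal path, ΔS_gas = nR ln(V₂/V₁) = 5.07 × 8.314 × ln(102/16.9) = 75.8 J/K.

ΔS_gas = 75.8 J/K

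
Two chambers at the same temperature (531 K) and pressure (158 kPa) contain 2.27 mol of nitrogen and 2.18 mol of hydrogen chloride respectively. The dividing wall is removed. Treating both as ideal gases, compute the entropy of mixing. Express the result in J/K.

Mole fractions: x_A = 2.27/4.45 = 0.51, x_B = 0.49.
ΔS_mix = −R(n_A ln x_A + n_B ln x_B) = −8.314 × (2.27 ln 0.51 + 2.18 ln 0.49) = 25.6 J/K.

ΔS_mix = 25.6 J/K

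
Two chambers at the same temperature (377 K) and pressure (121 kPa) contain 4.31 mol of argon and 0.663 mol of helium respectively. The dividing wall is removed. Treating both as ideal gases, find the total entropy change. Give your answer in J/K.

ΔS_mix = 16.2 J/K

Mole fractions: x_A = 4.31/4.97 = 0.867, x_B = 0.133.
ΔS_mix = −R(n_A ln x_A + n_B ln x_B) = −8.314 × (4.31 ln 0.867 + 0.663 ln 0.133) = 16.2 J/K.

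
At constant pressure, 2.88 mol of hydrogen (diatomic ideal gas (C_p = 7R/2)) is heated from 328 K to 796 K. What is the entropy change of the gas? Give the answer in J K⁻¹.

ΔS = 74.3 J/K

At constant pressure, ΔS = nC_p ln(T₂/T₁) with C_p = 7R/2 = 29.1 J mol⁻¹ K⁻¹.
ΔS = 2.88 × 29.1 × ln(796/328) = 74.3 J/K.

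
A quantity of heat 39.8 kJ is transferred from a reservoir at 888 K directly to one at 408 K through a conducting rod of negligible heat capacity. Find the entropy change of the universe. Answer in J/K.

ΔS_hot = −Q/T_H = −39800/888 = -44.82 J/K and ΔS_cold = +Q/T_C = 39800/408 = 97.55 J/K.
ΔS_total = -44.82 + 97.55 = 52.7 J/K, positive as the second law requires.

ΔS_total = 52.7 J/K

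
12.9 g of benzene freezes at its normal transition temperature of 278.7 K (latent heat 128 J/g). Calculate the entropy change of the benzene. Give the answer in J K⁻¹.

Heat released by the substance: Q = −mL = −12.9 × 128 = −1651.2 J.
At constant T, ΔS = Q_rev/T = −1651.2 / 278.7 = -5.92 J/K.

ΔS = -5.92 J/K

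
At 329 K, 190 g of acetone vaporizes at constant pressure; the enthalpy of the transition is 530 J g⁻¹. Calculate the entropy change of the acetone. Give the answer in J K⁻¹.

Heat absorbed by the substance: Q = mL = 190 × 530 = 100700 J.
At constant T, ΔS = Q_rev/T = 100700 / 329 = 306 J/K.

ΔS = 306 J/K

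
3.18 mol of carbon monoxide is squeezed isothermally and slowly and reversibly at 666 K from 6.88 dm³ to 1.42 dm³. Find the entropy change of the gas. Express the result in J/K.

For an isothermal ideal gas ΔS_gas = nR ln(V₂/V₁) = 3.18 × 8.314 × ln(1.42/6.88) = -41.7 J/K.

ΔS_gas = -41.7 J/K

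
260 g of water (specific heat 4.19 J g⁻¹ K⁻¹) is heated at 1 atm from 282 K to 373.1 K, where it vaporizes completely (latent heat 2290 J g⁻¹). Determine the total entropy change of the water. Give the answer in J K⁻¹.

ΔS = 1900 J/K

Warming step: ΔS₁ = m c ln(T_tr/T_i) = 260 × 4.19 × ln(373.1/282) = 305 J/K.
Phase change: ΔS₂ = +mL/T_tr = 260 × 2290 / 373.1 = 1596 J/K.
ΔS_total = (305) + (1596) = 1900 J/K.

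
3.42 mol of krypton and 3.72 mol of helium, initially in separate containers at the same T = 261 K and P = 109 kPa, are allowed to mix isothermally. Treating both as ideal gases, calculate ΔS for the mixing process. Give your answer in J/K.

ΔS_mix = 41.1 J/K

Mole fractions: x_A = 3.42/7.14 = 0.479, x_B = 0.521.
ΔS_mix = −R(n_A ln x_A + n_B ln x_B) = −8.314 × (3.42 ln 0.479 + 3.72 ln 0.521) = 41.1 J/K.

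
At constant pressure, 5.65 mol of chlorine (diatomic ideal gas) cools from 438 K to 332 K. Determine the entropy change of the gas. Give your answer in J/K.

At constant pressure, ΔS = nC_p ln(T₂/T₁) with C_p = 7R/2 = 29.1 J mol⁻¹ K⁻¹.
ΔS = 5.65 × 29.1 × ln(332/438) = -45.6 J/K.

ΔS = -45.6 J/K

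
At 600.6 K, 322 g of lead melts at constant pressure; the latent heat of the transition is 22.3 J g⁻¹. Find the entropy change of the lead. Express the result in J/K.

ΔS = 12 J/K

Heat absorbed by the substance: Q = mL = 322 × 22.3 = 7180.6 J.
At constant T, ΔS = Q_rev/T = 7180.6 / 600.6 = 12 J/K.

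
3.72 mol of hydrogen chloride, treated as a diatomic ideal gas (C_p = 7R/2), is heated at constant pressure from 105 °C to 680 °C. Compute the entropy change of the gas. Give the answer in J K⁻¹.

ΔS = 100 J/K

In kelvin: T₁ = 378.15 K, T₂ = 953.15 K. At constant pressure, ΔS = nC_p ln(T₂/T₁) with C_p = 7R/2 = 29.1 J mol⁻¹ K⁻¹.
ΔS = 3.72 × 29.1 × ln(953.15/378.15) = 100 J/K.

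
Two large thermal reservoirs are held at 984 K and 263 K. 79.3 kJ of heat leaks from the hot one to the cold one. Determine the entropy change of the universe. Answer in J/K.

ΔS_hot = −Q/T_H = −79300/984 = -80.59 J/K and ΔS_cold = +Q/T_C = 79300/263 = 301.5 J/K.
ΔS_total = -80.59 + 301.5 = 221 J/K, positive as the second law requires.

ΔS_total = 221 J/K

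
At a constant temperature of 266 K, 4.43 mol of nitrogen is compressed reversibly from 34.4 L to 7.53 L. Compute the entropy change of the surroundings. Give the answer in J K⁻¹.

For an isothermal ideal gas ΔS_gas = nR ln(V₂/V₁) = 4.43 × 8.314 × ln(7.53/34.4) = -56 J/K.
The process is reversible, so ΔS_surr = −ΔS_gas = 56 J/K and ΔS_universe = 0.

ΔS_surr = 56 J/K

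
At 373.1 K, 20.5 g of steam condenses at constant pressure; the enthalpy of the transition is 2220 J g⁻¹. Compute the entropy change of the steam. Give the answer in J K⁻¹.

Heat released by the substance: Q = −mL = −20.5 × 2220 = −45510 J.
At constant T, ΔS = Q_rev/T = −45510 / 373.1 = -122 J/K.

ΔS = -122 J/K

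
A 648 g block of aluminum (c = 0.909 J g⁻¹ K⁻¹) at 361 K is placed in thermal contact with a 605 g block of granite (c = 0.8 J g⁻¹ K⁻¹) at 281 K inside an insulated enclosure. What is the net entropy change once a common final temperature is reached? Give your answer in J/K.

ΔS_total = 8.25 J/K

Energy balance: T_f = (m₁c₁T₁ + m₂c₂T₂)/(m₁c₁ + m₂c₂) = 324.92 K.
ΔS₁ = m₁c₁ ln(T_f/T₁) = 589.032 × ln(324.92/361) = -62.03 J/K.
ΔS₂ = m₂c₂ ln(T_f/T₂) = 484 × ln(324.92/281) = 70.28 J/K.
ΔS_total = -62.03 + 70.28 = 8.25 J/K.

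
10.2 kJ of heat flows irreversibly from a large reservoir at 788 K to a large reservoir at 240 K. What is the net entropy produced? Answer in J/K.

ΔS_hot = −Q/T_H = −10200/788 = -12.94 J/K and ΔS_cold = +Q/T_C = 10200/240 = 42.5 J/K.
ΔS_total = -12.94 + 42.5 = 29.6 J/K, positive as the second law requires.

ΔS_total = 29.6 J/K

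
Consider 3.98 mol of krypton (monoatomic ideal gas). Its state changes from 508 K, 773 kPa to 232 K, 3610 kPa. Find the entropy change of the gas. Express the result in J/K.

ΔS = nC_p ln(T₂/T₁) − nR ln(P₂/P₁), with C_p = 5R/2 = 20.79 J mol⁻¹ K⁻¹ for a monoatomic ideal gas.
ΔS = 3.98 × [20.79 × ln(232/508) − 8.314 × ln(3610/773)] = -116 J/K.

ΔS = -116 J/K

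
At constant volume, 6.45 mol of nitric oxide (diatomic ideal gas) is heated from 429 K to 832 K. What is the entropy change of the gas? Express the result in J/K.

At constant volume, ΔS = nC_V ln(T₂/T₁) with C_V = 5R/2 = 20.79 J mol⁻¹ K⁻¹.
ΔS = 6.45 × 20.79 × ln(832/429) = 88.8 J/K.

ΔS = 88.8 J/K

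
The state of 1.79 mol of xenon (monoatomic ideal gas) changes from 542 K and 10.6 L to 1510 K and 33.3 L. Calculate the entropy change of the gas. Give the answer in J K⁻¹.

Entropy is a state function: ΔS = nC_V ln(T₂/T₁) + nR ln(V₂/V₁), with C_V = 3R/2 = 12.47 J mol⁻¹ K⁻¹ for a monoatomic ideal gas.
ΔS = 1.79 × [12.47 × ln(1510/542) + 8.314 × ln(33.3/10.6)] = 39.9 J/K.

ΔS = 39.9 J/K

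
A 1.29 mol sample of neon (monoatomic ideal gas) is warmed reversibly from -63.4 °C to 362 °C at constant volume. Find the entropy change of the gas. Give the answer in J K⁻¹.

ΔS = 17.8 J/K

In kelvin: T₁ = 209.75 K, T₂ = 635.15 K. At constant volume, ΔS = nC_V ln(T₂/T₁) with C_V = 3R/2 = 12.47 J mol⁻¹ K⁻¹.
ΔS = 1.29 × 12.47 × ln(635.15/209.75) = 17.8 J/K.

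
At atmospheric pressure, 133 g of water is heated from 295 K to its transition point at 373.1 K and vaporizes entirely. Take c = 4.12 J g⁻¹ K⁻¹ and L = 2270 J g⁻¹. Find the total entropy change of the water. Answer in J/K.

Warming step: ΔS₁ = m c ln(T_tr/T_i) = 133 × 4.12 × ln(373.1/295) = 128.7 J/K.
Phase change: ΔS₂ = +mL/T_tr = 133 × 2270 / 373.1 = 809.2 J/K.
ΔS_total = (128.7) + (809.2) = 938 J/K.

ΔS = 938 J/K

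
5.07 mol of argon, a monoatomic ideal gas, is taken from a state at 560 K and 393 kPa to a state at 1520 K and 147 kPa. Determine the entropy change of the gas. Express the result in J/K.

ΔS = 147 J/K

ΔS = nC_p ln(T₂/T₁) − nR ln(P₂/P₁), with C_p = 5R/2 = 20.79 J mol⁻¹ K⁻¹ for a monoatomic ideal gas.
ΔS = 5.07 × [20.79 × ln(1520/560) − 8.314 × ln(147/393)] = 147 J/K.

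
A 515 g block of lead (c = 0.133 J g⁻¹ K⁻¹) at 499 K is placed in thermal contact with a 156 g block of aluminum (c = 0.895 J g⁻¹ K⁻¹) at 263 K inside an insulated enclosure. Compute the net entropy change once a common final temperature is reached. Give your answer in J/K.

ΔS_total = 9.99 J/K

Energy balance: T_f = (m₁c₁T₁ + m₂c₂T₂)/(m₁c₁ + m₂c₂) = 340.67 K.
ΔS₁ = m₁c₁ ln(T_f/T₁) = 68.495 × ln(340.67/499) = -26.14 J/K.
ΔS₂ = m₂c₂ ln(T_f/T₂) = 139.62 × ln(340.67/263) = 36.13 J/K.
ΔS_total = -26.14 + 36.13 = 9.99 J/K.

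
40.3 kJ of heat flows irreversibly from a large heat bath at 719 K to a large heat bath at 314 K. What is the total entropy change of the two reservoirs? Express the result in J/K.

ΔS_total = 72.3 J/K

ΔS_hot = −Q/T_H = −40300/719 = -56.05 J/K and ΔS_cold = +Q/T_C = 40300/314 = 128.3 J/K.
ΔS_total = -56.05 + 128.3 = 72.3 J/K, positive as the second law requires.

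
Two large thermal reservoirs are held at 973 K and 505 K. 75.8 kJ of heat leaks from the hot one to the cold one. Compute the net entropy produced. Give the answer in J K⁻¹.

ΔS_hot = −Q/T_H = −75800/973 = -77.9 J/K and ΔS_cold = +Q/T_C = 75800/505 = 150.1 J/K.
ΔS_total = -77.9 + 150.1 = 72.2 J/K, positive as the second law requires.

ΔS_total = 72.2 J/K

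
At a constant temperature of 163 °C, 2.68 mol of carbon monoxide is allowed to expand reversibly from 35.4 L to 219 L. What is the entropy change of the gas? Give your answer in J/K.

For an isothermal ideal gas ΔS_gas = nR ln(V₂/V₁) = 2.68 × 8.314 × ln(219/35.4) = 40.6 J/K.

ΔS_gas = 40.6 J/K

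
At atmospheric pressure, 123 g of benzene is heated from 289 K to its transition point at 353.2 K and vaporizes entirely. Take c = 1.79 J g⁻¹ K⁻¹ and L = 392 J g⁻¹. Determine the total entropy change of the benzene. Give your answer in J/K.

Warming step: ΔS₁ = m c ln(T_tr/T_i) = 123 × 1.79 × ln(353.2/289) = 44.17 J/K.
Phase change: ΔS₂ = +mL/T_tr = 123 × 392 / 353.2 = 136.5 J/K.
ΔS_total = (44.17) + (136.5) = 181 J/K.

ΔS = 181 J/K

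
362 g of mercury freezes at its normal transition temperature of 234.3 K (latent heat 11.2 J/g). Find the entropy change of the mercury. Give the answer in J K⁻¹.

ΔS = -17.3 J/K

Heat released by the substance: Q = −mL = −362 × 11.2 = −4054.4 J.
At constant T, ΔS = Q_rev/T = −4054.4 / 234.3 = -17.3 J/K.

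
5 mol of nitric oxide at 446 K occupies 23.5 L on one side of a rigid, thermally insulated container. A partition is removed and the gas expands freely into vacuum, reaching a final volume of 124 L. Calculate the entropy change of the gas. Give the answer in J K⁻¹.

ΔS_gas = 69.1 J/K

For an ideal gas in free expansion Q = 0 and W = 0, so T is unchanged.
Entropy is a state function; using a reversible isothermal path, ΔS_gas = nR ln(V₂/V₁) = 5 × 8.314 × ln(124/23.5) = 69.1 J/K.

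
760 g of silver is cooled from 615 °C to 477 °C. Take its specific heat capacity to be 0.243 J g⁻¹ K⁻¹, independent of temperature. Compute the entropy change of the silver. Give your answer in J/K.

In kelvin: T₁ = 888.15 K, T₂ = 750.15 K. ΔS = ∫dQ_rev/T = m c ln(T₂/T₁) = 760 × 0.243 × ln(750.15/888.15) = -31.2 J/K.

ΔS = -31.2 J/K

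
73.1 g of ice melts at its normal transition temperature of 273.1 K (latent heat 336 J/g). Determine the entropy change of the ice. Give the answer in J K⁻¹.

Heat absorbed by the substance: Q = mL = 73.1 × 336 = 24561.6 J.
At constant T, ΔS = Q_rev/T = 24561.6 / 273.1 = 89.9 J/K.

ΔS = 89.9 J/K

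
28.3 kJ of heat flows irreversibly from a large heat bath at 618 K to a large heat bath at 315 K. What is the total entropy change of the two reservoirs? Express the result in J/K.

ΔS_total = 44 J/K

ΔS_hot = −Q/T_H = −28300/618 = -45.793 J/K and ΔS_cold = +Q/T_C = 28300/315 = 89.841 J/K.
ΔS_total = -45.793 + 89.841 = 44 J/K, positive as the second law requires.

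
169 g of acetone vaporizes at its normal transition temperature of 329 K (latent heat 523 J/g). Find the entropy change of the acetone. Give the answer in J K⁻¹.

ΔS = 269 J/K

Heat absorbed by the substance: Q = mL = 169 × 523 = 88387 J.
At constant T, ΔS = Q_rev/T = 88387 / 329 = 269 J/K.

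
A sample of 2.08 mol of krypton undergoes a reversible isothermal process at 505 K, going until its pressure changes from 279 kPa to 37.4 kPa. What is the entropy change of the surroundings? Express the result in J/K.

For an isothermal ideal gas ΔS_gas = nR ln(P₁/P₂) = 2.08 × 8.314 × ln(279/37.4) = 34.8 J/K.
The process is reversible, so ΔS_surr = −ΔS_gas = -34.8 J/K and ΔS_universe = 0.

ΔS_surr = -34.8 J/K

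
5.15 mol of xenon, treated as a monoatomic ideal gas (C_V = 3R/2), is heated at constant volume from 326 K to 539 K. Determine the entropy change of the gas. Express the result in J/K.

At constant volume, ΔS = nC_V ln(T₂/T₁) with C_V = 3R/2 = 12.47 J mol⁻¹ K⁻¹.
ΔS = 5.15 × 12.47 × ln(539/326) = 32.3 J/K.

ΔS = 32.3 J/K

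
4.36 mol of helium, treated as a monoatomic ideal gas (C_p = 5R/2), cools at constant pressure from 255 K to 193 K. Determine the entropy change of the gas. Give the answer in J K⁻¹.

ΔS = -25.2 J/K

At constant pressure, ΔS = nC_p ln(T₂/T₁) with C_p = 5R/2 = 20.79 J mol⁻¹ K⁻¹.
ΔS = 4.36 × 20.79 × ln(193/255) = -25.2 J/K.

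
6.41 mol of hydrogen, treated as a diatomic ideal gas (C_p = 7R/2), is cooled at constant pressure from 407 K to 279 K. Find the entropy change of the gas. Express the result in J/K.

At constant pressure, ΔS = nC_p ln(T₂/T₁) with C_p = 7R/2 = 29.1 J mol⁻¹ K⁻¹.
ΔS = 6.41 × 29.1 × ln(279/407) = -70.4 J/K.

ΔS = -70.4 J/K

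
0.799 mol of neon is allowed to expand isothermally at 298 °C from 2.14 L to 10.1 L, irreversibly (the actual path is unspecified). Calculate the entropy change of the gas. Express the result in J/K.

Entropy is a state function, so ΔS_gas depends only on the end states.
For an isothermal ideal gas ΔS_gas = nR ln(V₂/V₁) = 0.799 × 8.314 × ln(10.1/2.14) = 10.3 J/K.

ΔS_gas = 10.3 J/K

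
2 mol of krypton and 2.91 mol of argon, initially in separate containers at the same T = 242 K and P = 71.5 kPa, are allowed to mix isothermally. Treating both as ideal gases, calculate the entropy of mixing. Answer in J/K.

Mole fractions: x_A = 2/4.91 = 0.407, x_B = 0.593.
ΔS_mix = −R(n_A ln x_A + n_B ln x_B) = −8.314 × (2 ln 0.407 + 2.91 ln 0.593) = 27.6 J/K.

ΔS_mix = 27.6 J/K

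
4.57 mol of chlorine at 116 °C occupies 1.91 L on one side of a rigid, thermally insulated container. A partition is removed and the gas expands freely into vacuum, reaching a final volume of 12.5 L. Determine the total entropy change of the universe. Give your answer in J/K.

ΔS_universe = 71.4 J/K

For an ideal gas in free expansion Q = 0 and W = 0, so T is unchanged.
Entropy is a state function; using a reversible isothermal path, ΔS_gas = nR ln(V₂/V₁) = 4.57 × 8.314 × ln(12.5/1.91) = 71.4 J/K.
The insulated surroundings exchange no heat, so ΔS_surr = 0 and ΔS_universe = ΔS_gas.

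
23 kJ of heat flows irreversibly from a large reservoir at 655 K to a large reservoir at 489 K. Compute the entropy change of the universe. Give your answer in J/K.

ΔS_total = 11.9 J/K

ΔS_hot = −Q/T_H = −23000/655 = -35.11 J/K and ΔS_cold = +Q/T_C = 23000/489 = 47.03 J/K.
ΔS_total = -35.11 + 47.03 = 11.9 J/K, positive as the second law requires.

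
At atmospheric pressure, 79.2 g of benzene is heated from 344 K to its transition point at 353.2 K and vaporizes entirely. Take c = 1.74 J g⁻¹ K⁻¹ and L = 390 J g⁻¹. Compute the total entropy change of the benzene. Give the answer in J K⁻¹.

ΔS = 91.1 J/K

Warming step: ΔS₁ = m c ln(T_tr/T_i) = 79.2 × 1.74 × ln(353.2/344) = 3.637 J/K.
Phase change: ΔS₂ = +mL/T_tr = 79.2 × 390 / 353.2 = 87.45 J/K.
ΔS_total = (3.637) + (87.45) = 91.1 J/K.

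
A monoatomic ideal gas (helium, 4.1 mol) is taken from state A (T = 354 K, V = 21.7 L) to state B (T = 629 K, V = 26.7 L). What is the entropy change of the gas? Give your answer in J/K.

Entropy is a state function: ΔS = nC_V ln(T₂/T₁) + nR ln(V₂/V₁), with C_V = 3R/2 = 12.47 J mol⁻¹ K⁻¹ for a monoatomic ideal gas.
ΔS = 4.1 × [12.47 × ln(629/354) + 8.314 × ln(26.7/21.7)] = 36.5 J/K.

ΔS = 36.5 J/K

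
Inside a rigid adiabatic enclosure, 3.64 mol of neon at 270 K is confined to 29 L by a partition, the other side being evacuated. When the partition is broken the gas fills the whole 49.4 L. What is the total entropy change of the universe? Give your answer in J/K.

For an ideal gas in free expansion Q = 0 and W = 0, so T is unchanged.
Entropy is a state function; using a reversible isothermal path, ΔS_gas = nR ln(V₂/V₁) = 3.64 × 8.314 × ln(49.4/29) = 16.1 J/K.
The insulated surroundings exchange no heat, so ΔS_surr = 0 and ΔS_universe = ΔS_gas.

ΔS_universe = 16.1 J/K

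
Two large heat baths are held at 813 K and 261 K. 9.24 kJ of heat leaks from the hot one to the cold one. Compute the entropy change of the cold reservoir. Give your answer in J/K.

ΔS_cold = 35.4 J/K

The cold reservoir gains heat Q, so ΔS_cold = +Q/T_C = 9240/261 = 35.4 J/K.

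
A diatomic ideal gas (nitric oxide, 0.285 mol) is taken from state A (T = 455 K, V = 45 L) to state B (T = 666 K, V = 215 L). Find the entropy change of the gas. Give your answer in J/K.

Entropy is a state function: ΔS = nC_V ln(T₂/T₁) + nR ln(V₂/V₁), with C_V = 5R/2 = 20.79 J mol⁻¹ K⁻¹ for a diatomic ideal gas.
ΔS = 0.285 × [20.79 × ln(666/455) + 8.314 × ln(215/45)] = 5.96 J/K.

ΔS = 5.96 J/K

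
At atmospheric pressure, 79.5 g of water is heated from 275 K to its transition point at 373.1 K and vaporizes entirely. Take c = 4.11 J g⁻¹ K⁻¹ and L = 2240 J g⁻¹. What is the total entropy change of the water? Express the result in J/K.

Warming step: ΔS₁ = m c ln(T_tr/T_i) = 79.5 × 4.11 × ln(373.1/275) = 99.68 J/K.
Phase change: ΔS₂ = +mL/T_tr = 79.5 × 2240 / 373.1 = 477.3 J/K.
ΔS_total = (99.68) + (477.3) = 577 J/K.

ΔS = 577 J/K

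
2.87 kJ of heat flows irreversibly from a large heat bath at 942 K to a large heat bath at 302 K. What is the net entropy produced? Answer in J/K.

ΔS_hot = −Q/T_H = −2870/942 = -3.047 J/K and ΔS_cold = +Q/T_C = 2870/302 = 9.503 J/K.
ΔS_total = -3.047 + 9.503 = 6.46 J/K, positive as the second law requires.

ΔS_total = 6.46 J/K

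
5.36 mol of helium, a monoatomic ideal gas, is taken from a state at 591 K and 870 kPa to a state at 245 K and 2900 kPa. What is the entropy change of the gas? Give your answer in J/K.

ΔS = nC_p ln(T₂/T₁) − nR ln(P₂/P₁), with C_p = 5R/2 = 20.79 J mol⁻¹ K⁻¹ for a monoatomic ideal gas.
ΔS = 5.36 × [20.79 × ln(245/591) − 8.314 × ln(2900/870)] = -152 J/K.

ΔS = -152 J/K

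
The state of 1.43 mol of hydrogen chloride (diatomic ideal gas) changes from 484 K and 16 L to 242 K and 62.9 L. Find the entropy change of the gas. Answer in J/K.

ΔS = -4.33 J/K

Entropy is a state function: ΔS = nC_V ln(T₂/T₁) + nR ln(V₂/V₁), with C_V = 5R/2 = 20.79 J mol⁻¹ K⁻¹ for a diatomic ideal gas.
ΔS = 1.43 × [20.79 × ln(242/484) + 8.314 × ln(62.9/16)] = -4.33 J/K.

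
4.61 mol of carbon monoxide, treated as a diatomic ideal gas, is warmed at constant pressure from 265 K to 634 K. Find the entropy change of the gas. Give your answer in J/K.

At constant pressure, ΔS = nC_p ln(T₂/T₁) with C_p = 7R/2 = 29.1 J mol⁻¹ K⁻¹.
ΔS = 4.61 × 29.1 × ln(634/265) = 117 J/K.

ΔS = 117 J/K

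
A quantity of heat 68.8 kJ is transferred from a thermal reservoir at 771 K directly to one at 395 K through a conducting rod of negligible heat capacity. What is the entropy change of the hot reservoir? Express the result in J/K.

The hot reservoir loses heat Q, so ΔS_hot = −Q/T_H = −68800/771 = -89.2 J/K.

ΔS_hot = -89.2 J/K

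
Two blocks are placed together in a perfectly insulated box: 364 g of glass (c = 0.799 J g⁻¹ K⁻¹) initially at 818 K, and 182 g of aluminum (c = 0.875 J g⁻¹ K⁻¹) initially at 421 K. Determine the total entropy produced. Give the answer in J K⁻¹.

ΔS_total = 21 J/K

Energy balance: T_f = (m₁c₁T₁ + m₂c₂T₂)/(m₁c₁ + m₂c₂) = 677.53 K.
ΔS₁ = m₁c₁ ln(T_f/T₁) = 290.836 × ln(677.53/818) = -54.79 J/K.
ΔS₂ = m₂c₂ ln(T_f/T₂) = 159.25 × ln(677.53/421) = 75.78 J/K.
ΔS_total = -54.79 + 75.78 = 21 J/K.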